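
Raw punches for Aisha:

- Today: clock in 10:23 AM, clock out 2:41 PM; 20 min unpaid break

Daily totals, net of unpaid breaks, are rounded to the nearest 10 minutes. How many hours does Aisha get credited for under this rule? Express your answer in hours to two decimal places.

4.00 hours

Today: 10:23 AM–2:41 PM = 4 h 18 min − 20 min = 3 h 58 min → rounds to 4 h 0 min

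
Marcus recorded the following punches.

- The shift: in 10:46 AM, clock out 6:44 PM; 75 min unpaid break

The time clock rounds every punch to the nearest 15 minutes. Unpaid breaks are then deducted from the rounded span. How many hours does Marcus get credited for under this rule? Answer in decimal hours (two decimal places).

The shift: in 10:46 AM→10:45 AM, out 6:44 PM→6:45 PM; 8 h 0 min − 75 min = 6 h 45 min

6.75 hours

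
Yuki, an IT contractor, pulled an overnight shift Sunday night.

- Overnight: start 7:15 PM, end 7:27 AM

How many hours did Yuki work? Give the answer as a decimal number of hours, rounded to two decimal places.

12.20 hours

Overnight: 7:15 PM → midnight = 4 h 45 min; midnight → 7:27 AM = 7 h 27 min; span 12 h 12 min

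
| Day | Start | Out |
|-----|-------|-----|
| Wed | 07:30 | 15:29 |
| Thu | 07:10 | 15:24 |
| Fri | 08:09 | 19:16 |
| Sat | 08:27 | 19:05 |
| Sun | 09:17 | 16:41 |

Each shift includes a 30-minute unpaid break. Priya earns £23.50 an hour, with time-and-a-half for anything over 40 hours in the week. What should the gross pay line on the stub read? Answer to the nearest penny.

Wed: 07:30–15:29 = 7 h 59 min; less 30 min break → 7 h 29 min
Thu: 07:10–15:24 = 8 h 14 min; less 30 min break → 7 h 44 min
Fri: 08:09–19:16 = 11 h 7 min; less 30 min break → 10 h 37 min
Sat: 08:27–19:05 = 10 h 38 min; less 30 min break → 10 h 8 min
Sun: 09:17–16:41 = 7 h 24 min; less 30 min break → 6 h 54 min
Total worked: 42 h 52 min = 2572 min.
Regular 40 h 0 min = 2400 min at £23.50/h; overtime 2 h 52 min = 172 min at £35.25/h.
Pay = (2400 × £23.50 + 172 × £35.25) ÷ 60 = £1041.05.

£1041.05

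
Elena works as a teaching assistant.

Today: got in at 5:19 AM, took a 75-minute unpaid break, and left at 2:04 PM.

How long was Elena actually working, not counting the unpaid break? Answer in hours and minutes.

7 h 30 min

Today: 5:19 AM–2:04 PM = 8 h 45 min; less 75 min break → 7 h 30 min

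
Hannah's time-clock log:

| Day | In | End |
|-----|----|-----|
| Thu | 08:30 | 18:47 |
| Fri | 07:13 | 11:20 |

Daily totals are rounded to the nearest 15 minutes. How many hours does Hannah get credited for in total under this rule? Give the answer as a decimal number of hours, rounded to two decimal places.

14.25 hours

Thu: 08:30–18:47 = 10 h 17 min → rounds to 10 h 15 min
Fri: 07:13–11:20 = 4 h 7 min → rounds to 4 h 0 min
Total credited: 14 h 15 min.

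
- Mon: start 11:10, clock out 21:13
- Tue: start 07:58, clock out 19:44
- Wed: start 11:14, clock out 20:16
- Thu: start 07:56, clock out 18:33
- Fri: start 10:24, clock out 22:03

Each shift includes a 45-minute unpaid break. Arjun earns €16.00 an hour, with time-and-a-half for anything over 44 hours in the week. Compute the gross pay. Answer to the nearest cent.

€832.80

Mon: 11:10–21:13 = 10 h 3 min; less 45 min break → 9 h 18 min
Tue: 07:58–19:44 = 11 h 46 min; less 45 min break → 11 h 1 min
Wed: 11:14–20:16 = 9 h 2 min; less 45 min break → 8 h 17 min
Thu: 07:56–18:33 = 10 h 37 min; less 45 min break → 9 h 52 min
Fri: 10:24–22:03 = 11 h 39 min; less 45 min break → 10 h 54 min
Total worked: 49 h 22 min = 2962 min.
Regular 44 h 0 min = 2640 min at €16.00/h; overtime 5 h 22 min = 322 min at €24.00/h.
Pay = (2640 × €16.00 + 322 × €24.00) ÷ 60 = €832.80.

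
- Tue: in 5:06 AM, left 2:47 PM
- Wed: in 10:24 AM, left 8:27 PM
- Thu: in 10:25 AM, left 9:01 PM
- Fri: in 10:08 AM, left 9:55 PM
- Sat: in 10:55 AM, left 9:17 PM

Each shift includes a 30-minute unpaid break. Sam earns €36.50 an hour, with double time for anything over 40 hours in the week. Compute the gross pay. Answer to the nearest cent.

Tue: 5:06 AM–2:47 PM = 9 h 41 min; less 30 min break → 9 h 11 min
Wed: 10:24 AM–8:27 PM = 10 h 3 min; less 30 min break → 9 h 33 min
Thu: 10:25 AM–9:01 PM = 10 h 36 min; less 30 min break → 10 h 6 min
Fri: 10:08 AM–9:55 PM = 11 h 47 min; less 30 min break → 11 h 17 min
Sat: 10:55 AM–9:17 PM = 10 h 22 min; less 30 min break → 9 h 52 min
Total worked: 49 h 59 min = 2999 min.
Regular 40 h 0 min = 2400 min at €36.50/h; overtime 9 h 59 min = 599 min at €73.00/h.
Pay = (2400 × €36.50 + 599 × €73.00) ÷ 60 = €2188.78.

€2188.78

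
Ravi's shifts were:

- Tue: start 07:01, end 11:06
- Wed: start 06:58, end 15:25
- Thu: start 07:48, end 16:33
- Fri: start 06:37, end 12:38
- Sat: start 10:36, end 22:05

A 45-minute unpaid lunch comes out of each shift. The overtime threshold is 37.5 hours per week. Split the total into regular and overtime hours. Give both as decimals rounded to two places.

Tue: 07:01–11:06 = 4 h 5 min; less 45 min break → 3 h 20 min
Wed: 06:58–15:25 = 8 h 27 min; less 45 min break → 7 h 42 min
Thu: 07:48–16:33 = 8 h 45 min; less 45 min break → 8 h 0 min
Fri: 06:37–12:38 = 6 h 1 min; less 45 min break → 5 h 16 min
Sat: 10:36–22:05 = 11 h 29 min; less 45 min break → 10 h 44 min
Total worked: 35 h 2 min = 35.03 h.
Threshold 37.5 h → overtime 0 h 0 min, regular 35 h 2 min.

Regular 35.03 hours, overtime 0.00 hours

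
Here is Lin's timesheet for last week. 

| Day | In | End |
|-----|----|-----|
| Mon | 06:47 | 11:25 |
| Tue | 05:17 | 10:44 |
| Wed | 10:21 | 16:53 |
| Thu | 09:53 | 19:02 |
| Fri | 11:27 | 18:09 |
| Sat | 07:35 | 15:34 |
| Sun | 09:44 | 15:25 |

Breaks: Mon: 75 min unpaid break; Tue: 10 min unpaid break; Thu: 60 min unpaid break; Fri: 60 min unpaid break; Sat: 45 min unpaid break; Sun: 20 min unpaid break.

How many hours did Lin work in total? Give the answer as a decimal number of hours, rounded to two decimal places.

Mon: 06:47–11:25 = 4 h 38 min; less 75 min break → 3 h 23 min
Tue: 05:17–10:44 = 5 h 27 min; less 10 min break → 5 h 17 min
Wed: 10:21–16:53 = 6 h 32 min
Thu: 09:53–19:02 = 9 h 9 min; less 60 min break → 8 h 9 min
Fri: 11:27–18:09 = 6 h 42 min; less 60 min break → 5 h 42 min
Sat: 07:35–15:34 = 7 h 59 min; less 45 min break → 7 h 14 min
Sun: 09:44–15:25 = 5 h 41 min; less 20 min break → 5 h 21 min
Total: 3 h 23 min + 5 h 17 min + 6 h 32 min + 8 h 9 min + 5 h 42 min + 7 h 14 min + 5 h 21 min = 41 h 38 min.

41.63 hours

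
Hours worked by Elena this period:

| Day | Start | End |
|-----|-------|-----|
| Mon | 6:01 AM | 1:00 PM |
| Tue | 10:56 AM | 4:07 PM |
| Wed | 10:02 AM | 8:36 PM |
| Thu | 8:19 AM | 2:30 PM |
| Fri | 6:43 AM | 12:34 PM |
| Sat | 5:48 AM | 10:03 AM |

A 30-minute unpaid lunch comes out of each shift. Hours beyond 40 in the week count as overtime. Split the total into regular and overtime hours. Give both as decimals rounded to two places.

Mon: 6:01 AM–1:00 PM = 6 h 59 min; less 30 min break → 6 h 29 min
Tue: 10:56 AM–4:07 PM = 5 h 11 min; less 30 min break → 4 h 41 min
Wed: 10:02 AM–8:36 PM = 10 h 34 min; less 30 min break → 10 h 4 min
Thu: 8:19 AM–2:30 PM = 6 h 11 min; less 30 min break → 5 h 41 min
Fri: 6:43 AM–12:34 PM = 5 h 51 min; less 30 min break → 5 h 21 min
Sat: 5:48 AM–10:03 AM = 4 h 15 min; less 30 min break → 3 h 45 min
Total worked: 36 h 1 min = 36.02 h.
Threshold 40 h → overtime 0 h 0 min, regular 36 h 1 min.

Regular 36.02 hours, overtime 0.00 hours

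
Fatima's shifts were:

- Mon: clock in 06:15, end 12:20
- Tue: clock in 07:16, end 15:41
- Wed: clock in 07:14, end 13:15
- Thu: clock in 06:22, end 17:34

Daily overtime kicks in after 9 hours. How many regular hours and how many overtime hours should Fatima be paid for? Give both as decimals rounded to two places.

Mon: 06:15–12:20 = 6 h 5 min
Tue: 07:16–15:41 = 8 h 25 min
Wed: 07:14–13:15 = 6 h 1 min
Thu: 06:22–17:34 = 11 h 12 min
Mon reg 6 h 5 min / OT 0 h 0 min; Tue reg 8 h 25 min / OT 0 h 0 min; Wed reg 6 h 1 min / OT 0 h 0 min; Thu reg 9 h 0 min / OT 2 h 12 min.
Totals: regular 29 h 31 min, overtime 2 h 12 min.

Regular 29.52 hours, overtime 2.20 hours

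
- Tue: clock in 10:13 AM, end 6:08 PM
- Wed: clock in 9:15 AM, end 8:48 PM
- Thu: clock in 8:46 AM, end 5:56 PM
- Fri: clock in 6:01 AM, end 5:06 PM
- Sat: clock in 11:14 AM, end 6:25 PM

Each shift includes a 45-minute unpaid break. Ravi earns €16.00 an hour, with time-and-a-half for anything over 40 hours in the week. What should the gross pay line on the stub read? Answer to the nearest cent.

€715.60

Tue: 10:13 AM–6:08 PM = 7 h 55 min; less 45 min break → 7 h 10 min
Wed: 9:15 AM–8:48 PM = 11 h 33 min; less 45 min break → 10 h 48 min
Thu: 8:46 AM–5:56 PM = 9 h 10 min; less 45 min break → 8 h 25 min
Fri: 6:01 AM–5:06 PM = 11 h 5 min; less 45 min break → 10 h 20 min
Sat: 11:14 AM–6:25 PM = 7 h 11 min; less 45 min break → 6 h 26 min
Total worked: 43 h 9 min = 2589 min.
Regular 40 h 0 min = 2400 min at €16.00/h; overtime 3 h 9 min = 189 min at €24.00/h.
Pay = (2400 × €16.00 + 189 × €24.00) ÷ 60 = €715.60.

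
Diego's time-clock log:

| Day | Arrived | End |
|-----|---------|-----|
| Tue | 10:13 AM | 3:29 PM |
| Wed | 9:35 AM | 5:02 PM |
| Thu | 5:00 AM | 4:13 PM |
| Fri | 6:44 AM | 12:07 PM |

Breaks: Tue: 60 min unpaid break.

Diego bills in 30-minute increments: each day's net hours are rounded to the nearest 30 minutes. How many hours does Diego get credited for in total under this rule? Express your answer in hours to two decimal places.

28.50 hours

Tue: 10:13 AM–3:29 PM = 5 h 16 min − 60 min = 4 h 16 min → rounds to 4 h 30 min
Wed: 9:35 AM–5:02 PM = 7 h 27 min → rounds to 7 h 30 min
Thu: 5:00 AM–4:13 PM = 11 h 13 min → rounds to 11 h 0 min
Fri: 6:44 AM–12:07 PM = 5 h 23 min → rounds to 5 h 30 min
Total credited: 28 h 30 min.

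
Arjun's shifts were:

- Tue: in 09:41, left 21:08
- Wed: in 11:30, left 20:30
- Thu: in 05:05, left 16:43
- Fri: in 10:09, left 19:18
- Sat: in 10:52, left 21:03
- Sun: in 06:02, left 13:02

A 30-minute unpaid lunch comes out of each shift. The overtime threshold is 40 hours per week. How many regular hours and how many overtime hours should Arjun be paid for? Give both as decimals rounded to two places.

Regular 40.00 hours, overtime 15.42 hours

Tue: 09:41–21:08 = 11 h 27 min; less 30 min break → 10 h 57 min
Wed: 11:30–20:30 = 9 h 0 min; less 30 min break → 8 h 30 min
Thu: 05:05–16:43 = 11 h 38 min; less 30 min break → 11 h 8 min
Fri: 10:09–19:18 = 9 h 9 min; less 30 min break → 8 h 39 min
Sat: 10:52–21:03 = 10 h 11 min; less 30 min break → 9 h 41 min
Sun: 06:02–13:02 = 7 h 0 min; less 30 min break → 6 h 30 min
Total worked: 55 h 25 min = 55.42 h.
Threshold 40 h → overtime 15 h 25 min, regular 40 h 0 min.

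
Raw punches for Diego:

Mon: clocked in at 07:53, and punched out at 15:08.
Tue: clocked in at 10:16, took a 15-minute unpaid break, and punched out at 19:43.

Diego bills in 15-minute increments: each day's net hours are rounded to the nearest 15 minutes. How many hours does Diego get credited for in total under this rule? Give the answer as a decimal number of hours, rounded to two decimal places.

Mon: 07:53–15:08 = 7 h 15 min → rounds to 7 h 15 min
Tue: 10:16–19:43 = 9 h 27 min − 15 min = 9 h 12 min → rounds to 9 h 15 min
Total credited: 16 h 30 min.

16.50 hours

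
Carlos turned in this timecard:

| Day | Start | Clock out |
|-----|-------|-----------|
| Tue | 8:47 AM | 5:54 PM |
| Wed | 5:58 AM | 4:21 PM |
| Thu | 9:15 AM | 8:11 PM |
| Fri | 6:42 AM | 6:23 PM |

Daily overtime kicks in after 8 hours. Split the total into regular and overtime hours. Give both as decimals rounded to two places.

Tue: 8:47 AM–5:54 PM = 9 h 7 min
Wed: 5:58 AM–4:21 PM = 10 h 23 min
Thu: 9:15 AM–8:11 PM = 10 h 56 min
Fri: 6:42 AM–6:23 PM = 11 h 41 min
Tue reg 8 h 0 min / OT 1 h 7 min; Wed reg 8 h 0 min / OT 2 h 23 min; Thu reg 8 h 0 min / OT 2 h 56 min; Fri reg 8 h 0 min / OT 3 h 41 min.
Totals: regular 32 h 0 min, overtime 10 h 7 min.

Regular 32.00 hours, overtime 10.12 hours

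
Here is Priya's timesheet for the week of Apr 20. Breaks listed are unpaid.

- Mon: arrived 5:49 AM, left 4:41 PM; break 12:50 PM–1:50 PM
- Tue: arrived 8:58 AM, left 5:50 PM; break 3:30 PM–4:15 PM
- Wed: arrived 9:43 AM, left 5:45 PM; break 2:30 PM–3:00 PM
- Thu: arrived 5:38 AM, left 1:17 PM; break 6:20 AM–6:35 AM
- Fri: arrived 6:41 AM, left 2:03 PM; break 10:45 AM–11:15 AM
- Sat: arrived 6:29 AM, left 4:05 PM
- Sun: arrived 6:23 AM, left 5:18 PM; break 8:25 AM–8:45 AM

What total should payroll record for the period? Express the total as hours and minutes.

Mon: 5:49 AM–4:41 PM = 10 h 52 min; less 60 min break → 9 h 52 min
Tue: 8:58 AM–5:50 PM = 8 h 52 min; less 45 min break → 8 h 7 min
Wed: 9:43 AM–5:45 PM = 8 h 2 min; less 30 min break → 7 h 32 min
Thu: 5:38 AM–1:17 PM = 7 h 39 min; less 15 min break → 7 h 24 min
Fri: 6:41 AM–2:03 PM = 7 h 22 min; less 30 min break → 6 h 52 min
Sat: 6:29 AM–4:05 PM = 9 h 36 min
Sun: 6:23 AM–5:18 PM = 10 h 55 min; less 20 min break → 10 h 35 min
Total: 9 h 52 min + 8 h 7 min + 7 h 32 min + 7 h 24 min + 6 h 52 min + 9 h 36 min + 10 h 35 min = 59 h 58 min.

59 h 58 min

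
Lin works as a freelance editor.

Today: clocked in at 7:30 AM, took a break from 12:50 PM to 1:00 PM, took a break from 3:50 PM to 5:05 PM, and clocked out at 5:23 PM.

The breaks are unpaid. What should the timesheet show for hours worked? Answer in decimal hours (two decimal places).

Today: 7:30 AM–5:23 PM = 9 h 53 min; less 85 min break → 8 h 28 min

8.47 hours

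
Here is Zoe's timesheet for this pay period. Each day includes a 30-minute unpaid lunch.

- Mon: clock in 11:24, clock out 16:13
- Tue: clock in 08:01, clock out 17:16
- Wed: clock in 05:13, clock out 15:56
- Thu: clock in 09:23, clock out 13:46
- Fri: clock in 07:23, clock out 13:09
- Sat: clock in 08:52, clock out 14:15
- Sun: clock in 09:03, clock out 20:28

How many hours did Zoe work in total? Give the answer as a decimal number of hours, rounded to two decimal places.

48.23 hours

Mon: 11:24–16:13 = 4 h 49 min; less 30 min break → 4 h 19 min
Tue: 08:01–17:16 = 9 h 15 min; less 30 min break → 8 h 45 min
Wed: 05:13–15:56 = 10 h 43 min; less 30 min break → 10 h 13 min
Thu: 09:23–13:46 = 4 h 23 min; less 30 min break → 3 h 53 min
Fri: 07:23–13:09 = 5 h 46 min; less 30 min break → 5 h 16 min
Sat: 08:52–14:15 = 5 h 23 min; less 30 min break → 4 h 53 min
Sun: 09:03–20:28 = 11 h 25 min; less 30 min break → 10 h 55 min
Total: 4 h 19 min + 8 h 45 min + 10 h 13 min + 3 h 53 min + 5 h 16 min + 4 h 53 min + 10 h 55 min = 48 h 14 min.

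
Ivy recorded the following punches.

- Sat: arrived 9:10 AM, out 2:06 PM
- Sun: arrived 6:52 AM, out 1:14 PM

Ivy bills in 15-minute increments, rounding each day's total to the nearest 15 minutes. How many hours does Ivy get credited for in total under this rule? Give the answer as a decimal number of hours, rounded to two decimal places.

11.25 hours

Sat: 9:10 AM–2:06 PM = 4 h 56 min → rounds to 5 h 0 min
Sun: 6:52 AM–1:14 PM = 6 h 22 min → rounds to 6 h 15 min
Total credited: 11 h 15 min.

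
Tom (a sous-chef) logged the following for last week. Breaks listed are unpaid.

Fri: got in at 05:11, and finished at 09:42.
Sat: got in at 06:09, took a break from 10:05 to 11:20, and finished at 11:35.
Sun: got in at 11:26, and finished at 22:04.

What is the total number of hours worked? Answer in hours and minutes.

Fri: 05:11–09:42 = 4 h 31 min
Sat: 06:09–11:35 = 5 h 26 min; less 75 min break → 4 h 11 min
Sun: 11:26–22:04 = 10 h 38 min
Total: 4 h 31 min + 4 h 11 min + 10 h 38 min = 19 h 20 min.

19 h 20 min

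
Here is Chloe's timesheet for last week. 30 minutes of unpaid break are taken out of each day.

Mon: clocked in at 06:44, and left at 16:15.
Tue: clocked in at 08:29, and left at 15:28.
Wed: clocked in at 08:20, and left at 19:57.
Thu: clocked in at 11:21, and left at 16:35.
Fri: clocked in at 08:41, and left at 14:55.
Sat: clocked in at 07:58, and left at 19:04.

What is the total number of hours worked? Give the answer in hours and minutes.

Mon: 06:44–16:15 = 9 h 31 min; less 30 min break → 9 h 1 min
Tue: 08:29–15:28 = 6 h 59 min; less 30 min break → 6 h 29 min
Wed: 08:20–19:57 = 11 h 37 min; less 30 min break → 11 h 7 min
Thu: 11:21–16:35 = 5 h 14 min; less 30 min break → 4 h 44 min
Fri: 08:41–14:55 = 6 h 14 min; less 30 min break → 5 h 44 min
Sat: 07:58–19:04 = 11 h 6 min; less 30 min break → 10 h 36 min
Total: 9 h 1 min + 6 h 29 min + 11 h 7 min + 4 h 44 min + 5 h 44 min + 10 h 36 min = 47 h 41 min.

47 h 41 min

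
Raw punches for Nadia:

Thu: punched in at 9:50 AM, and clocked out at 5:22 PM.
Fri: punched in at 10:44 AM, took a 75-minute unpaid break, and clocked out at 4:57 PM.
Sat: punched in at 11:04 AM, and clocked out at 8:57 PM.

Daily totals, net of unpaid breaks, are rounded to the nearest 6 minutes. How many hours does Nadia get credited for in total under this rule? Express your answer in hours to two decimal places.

22.40 hours

Thu: 9:50 AM–5:22 PM = 7 h 32 min → rounds to 7 h 30 min
Fri: 10:44 AM–4:57 PM = 6 h 13 min − 75 min = 4 h 58 min → rounds to 5 h 0 min
Sat: 11:04 AM–8:57 PM = 9 h 53 min → rounds to 9 h 54 min
Total credited: 22 h 24 min.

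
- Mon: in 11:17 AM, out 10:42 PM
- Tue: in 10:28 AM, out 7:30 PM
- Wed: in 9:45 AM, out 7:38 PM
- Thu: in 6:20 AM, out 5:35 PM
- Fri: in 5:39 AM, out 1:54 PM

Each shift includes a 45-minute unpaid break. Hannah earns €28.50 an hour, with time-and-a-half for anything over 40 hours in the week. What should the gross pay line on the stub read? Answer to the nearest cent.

€1400.06

Mon: 11:17 AM–10:42 PM = 11 h 25 min; less 45 min break → 10 h 40 min
Tue: 10:28 AM–7:30 PM = 9 h 2 min; less 45 min break → 8 h 17 min
Wed: 9:45 AM–7:38 PM = 9 h 53 min; less 45 min break → 9 h 8 min
Thu: 6:20 AM–5:35 PM = 11 h 15 min; less 45 min break → 10 h 30 min
Fri: 5:39 AM–1:54 PM = 8 h 15 min; less 45 min break → 7 h 30 min
Total worked: 46 h 5 min = 2765 min.
Regular 40 h 0 min = 2400 min at €28.50/h; overtime 6 h 5 min = 365 min at €42.75/h.
Pay = (2400 × €28.50 + 365 × €42.75) ÷ 60 = €1400.06.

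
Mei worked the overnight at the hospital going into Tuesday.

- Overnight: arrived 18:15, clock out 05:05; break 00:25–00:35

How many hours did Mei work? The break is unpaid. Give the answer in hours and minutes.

Overnight: 18:15 → midnight = 5 h 45 min; midnight → 05:05 = 5 h 5 min; span 10 h 50 min; less 10 min break → 10 h 40 min

10 h 40 min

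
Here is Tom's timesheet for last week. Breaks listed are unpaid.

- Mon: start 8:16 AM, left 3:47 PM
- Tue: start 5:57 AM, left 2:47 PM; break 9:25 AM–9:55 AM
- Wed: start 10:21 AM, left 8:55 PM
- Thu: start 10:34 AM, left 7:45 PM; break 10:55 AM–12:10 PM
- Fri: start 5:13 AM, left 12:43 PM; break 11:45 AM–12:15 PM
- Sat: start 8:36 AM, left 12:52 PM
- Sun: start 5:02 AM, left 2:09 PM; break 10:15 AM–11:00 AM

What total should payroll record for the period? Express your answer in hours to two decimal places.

53.98 hours

Mon: 8:16 AM–3:47 PM = 7 h 31 min
Tue: 5:57 AM–2:47 PM = 8 h 50 min; less 30 min break → 8 h 20 min
Wed: 10:21 AM–8:55 PM = 10 h 34 min
Thu: 10:34 AM–7:45 PM = 9 h 11 min; less 75 min break → 7 h 56 min
Fri: 5:13 AM–12:43 PM = 7 h 30 min; less 30 min break → 7 h 0 min
Sat: 8:36 AM–12:52 PM = 4 h 16 min
Sun: 5:02 AM–2:09 PM = 9 h 7 min; less 45 min break → 8 h 22 min
Total: 7 h 31 min + 8 h 20 min + 10 h 34 min + 7 h 56 min + 7 h 0 min + 4 h 16 min + 8 h 22 min = 53 h 59 min.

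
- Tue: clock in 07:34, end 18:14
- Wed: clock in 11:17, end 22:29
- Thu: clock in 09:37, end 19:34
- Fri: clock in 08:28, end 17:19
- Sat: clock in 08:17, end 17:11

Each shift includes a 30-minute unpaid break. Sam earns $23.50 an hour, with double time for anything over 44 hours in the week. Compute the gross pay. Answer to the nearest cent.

Tue: 07:34–18:14 = 10 h 40 min; less 30 min break → 10 h 10 min
Wed: 11:17–22:29 = 11 h 12 min; less 30 min break → 10 h 42 min
Thu: 09:37–19:34 = 9 h 57 min; less 30 min break → 9 h 27 min
Fri: 08:28–17:19 = 8 h 51 min; less 30 min break → 8 h 21 min
Sat: 08:17–17:11 = 8 h 54 min; less 30 min break → 8 h 24 min
Total worked: 47 h 4 min = 2824 min.
Regular 44 h 0 min = 2640 min at $23.50/h; overtime 3 h 4 min = 184 min at $47.00/h.
Pay = (2640 × $23.50 + 184 × $47.00) ÷ 60 = $1178.13.

$1178.13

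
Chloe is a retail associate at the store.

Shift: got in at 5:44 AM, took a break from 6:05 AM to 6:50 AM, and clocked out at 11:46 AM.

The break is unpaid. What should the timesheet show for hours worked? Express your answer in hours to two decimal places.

Shift: 5:44 AM–11:46 AM = 6 h 2 min; less 45 min break → 5 h 17 min

5.28 hours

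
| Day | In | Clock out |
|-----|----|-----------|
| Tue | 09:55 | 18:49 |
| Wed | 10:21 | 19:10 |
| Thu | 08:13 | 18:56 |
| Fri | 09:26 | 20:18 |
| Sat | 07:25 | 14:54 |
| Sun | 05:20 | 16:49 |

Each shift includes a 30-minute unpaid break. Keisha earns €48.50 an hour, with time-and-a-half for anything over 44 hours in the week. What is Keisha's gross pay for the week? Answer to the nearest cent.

€2953.65

Tue: 09:55–18:49 = 8 h 54 min; less 30 min break → 8 h 24 min
Wed: 10:21–19:10 = 8 h 49 min; less 30 min break → 8 h 19 min
Thu: 08:13–18:56 = 10 h 43 min; less 30 min break → 10 h 13 min
Fri: 09:26–20:18 = 10 h 52 min; less 30 min break → 10 h 22 min
Sat: 07:25–14:54 = 7 h 29 min; less 30 min break → 6 h 59 min
Sun: 05:20–16:49 = 11 h 29 min; less 30 min break → 10 h 59 min
Total worked: 55 h 16 min = 3316 min.
Regular 44 h 0 min = 2640 min at €48.50/h; overtime 11 h 16 min = 676 min at €72.75/h.
Pay = (2640 × €48.50 + 676 × €72.75) ÷ 60 = €2953.65.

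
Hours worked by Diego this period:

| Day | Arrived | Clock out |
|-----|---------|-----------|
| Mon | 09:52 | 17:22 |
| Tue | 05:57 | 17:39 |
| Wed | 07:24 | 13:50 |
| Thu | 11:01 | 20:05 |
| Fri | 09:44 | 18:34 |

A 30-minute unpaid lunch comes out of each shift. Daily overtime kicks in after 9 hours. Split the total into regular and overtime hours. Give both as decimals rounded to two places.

Mon: 09:52–17:22 = 7 h 30 min; less 30 min break → 7 h 0 min
Tue: 05:57–17:39 = 11 h 42 min; less 30 min break → 11 h 12 min
Wed: 07:24–13:50 = 6 h 26 min; less 30 min break → 5 h 56 min
Thu: 11:01–20:05 = 9 h 4 min; less 30 min break → 8 h 34 min
Fri: 09:44–18:34 = 8 h 50 min; less 30 min break → 8 h 20 min
Mon reg 7 h 0 min / OT 0 h 0 min; Tue reg 9 h 0 min / OT 2 h 12 min; Wed reg 5 h 56 min / OT 0 h 0 min; Thu reg 8 h 34 min / OT 0 h 0 min; Fri reg 8 h 20 min / OT 0 h 0 min.
Totals: regular 38 h 50 min, overtime 2 h 12 min.

Regular 38.83 hours, overtime 2.20 hours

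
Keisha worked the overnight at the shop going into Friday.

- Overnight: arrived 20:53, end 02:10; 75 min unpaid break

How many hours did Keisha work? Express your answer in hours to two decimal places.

4.03 hours

Overnight: 20:53 → midnight = 3 h 7 min; midnight → 02:10 = 2 h 10 min; span 5 h 17 min; less 75 min break → 4 h 2 min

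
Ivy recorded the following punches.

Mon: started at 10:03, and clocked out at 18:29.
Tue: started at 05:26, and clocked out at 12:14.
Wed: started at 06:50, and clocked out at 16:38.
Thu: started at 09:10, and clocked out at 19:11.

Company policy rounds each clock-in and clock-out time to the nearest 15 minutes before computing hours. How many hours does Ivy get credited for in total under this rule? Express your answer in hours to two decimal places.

35.25 hours

Mon: in 10:03→10:00, out 18:29→18:30; 8 h 30 min
Tue: in 05:26→05:30, out 12:14→12:15; 6 h 45 min
Wed: in 06:50→06:45, out 16:38→16:45; 10 h 0 min
Thu: in 09:10→09:15, out 19:11→19:15; 10 h 0 min
Total credited: 35 h 15 min.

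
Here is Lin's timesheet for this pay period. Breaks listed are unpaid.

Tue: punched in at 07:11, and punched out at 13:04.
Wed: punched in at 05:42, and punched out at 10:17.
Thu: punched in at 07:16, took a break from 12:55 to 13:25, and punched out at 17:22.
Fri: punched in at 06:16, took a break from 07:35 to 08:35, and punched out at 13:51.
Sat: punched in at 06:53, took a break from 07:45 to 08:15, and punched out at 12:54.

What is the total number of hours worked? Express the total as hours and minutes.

32 h 10 min

Tue: 07:11–13:04 = 5 h 53 min
Wed: 05:42–10:17 = 4 h 35 min
Thu: 07:16–17:22 = 10 h 6 min; less 30 min break → 9 h 36 min
Fri: 06:16–13:51 = 7 h 35 min; less 60 min break → 6 h 35 min
Sat: 06:53–12:54 = 6 h 1 min; less 30 min break → 5 h 31 min
Total: 5 h 53 min + 4 h 35 min + 9 h 36 min + 6 h 35 min + 5 h 31 min = 32 h 10 min.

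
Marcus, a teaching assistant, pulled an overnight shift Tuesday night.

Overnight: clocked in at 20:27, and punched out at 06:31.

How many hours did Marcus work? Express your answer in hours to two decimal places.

Overnight: 20:27 → midnight = 3 h 33 min; midnight → 06:31 = 6 h 31 min; span 10 h 4 min

10.07 hours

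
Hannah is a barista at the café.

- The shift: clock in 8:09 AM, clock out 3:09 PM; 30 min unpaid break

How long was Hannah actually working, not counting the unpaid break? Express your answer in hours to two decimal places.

6.50 hours

The shift: 8:09 AM–3:09 PM = 7 h 0 min; less 30 min break → 6 h 30 min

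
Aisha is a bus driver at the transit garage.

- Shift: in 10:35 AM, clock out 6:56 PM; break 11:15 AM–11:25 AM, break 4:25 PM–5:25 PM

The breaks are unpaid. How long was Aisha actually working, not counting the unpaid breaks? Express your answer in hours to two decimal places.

7.18 hours

Shift: 10:35 AM–6:56 PM = 8 h 21 min; less 70 min break → 7 h 11 min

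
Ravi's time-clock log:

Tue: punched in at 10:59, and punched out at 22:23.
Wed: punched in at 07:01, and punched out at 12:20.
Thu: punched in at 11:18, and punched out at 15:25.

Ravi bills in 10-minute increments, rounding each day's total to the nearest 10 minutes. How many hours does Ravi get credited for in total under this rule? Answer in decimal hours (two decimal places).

20.83 hours

Tue: 10:59–22:23 = 11 h 24 min → rounds to 11 h 20 min
Wed: 07:01–12:20 = 5 h 19 min → rounds to 5 h 20 min
Thu: 11:18–15:25 = 4 h 7 min → rounds to 4 h 10 min
Total credited: 20 h 50 min.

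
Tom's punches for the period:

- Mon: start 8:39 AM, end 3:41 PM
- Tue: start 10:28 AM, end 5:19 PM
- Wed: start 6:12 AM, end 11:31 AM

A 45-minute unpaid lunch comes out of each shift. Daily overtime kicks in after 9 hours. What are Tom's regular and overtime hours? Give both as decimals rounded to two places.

Mon: 8:39 AM–3:41 PM = 7 h 2 min; less 45 min break → 6 h 17 min
Tue: 10:28 AM–5:19 PM = 6 h 51 min; less 45 min break → 6 h 6 min
Wed: 6:12 AM–11:31 AM = 5 h 19 min; less 45 min break → 4 h 34 min
Mon reg 6 h 17 min / OT 0 h 0 min; Tue reg 6 h 6 min / OT 0 h 0 min; Wed reg 4 h 34 min / OT 0 h 0 min.
Totals: regular 16 h 57 min, overtime 0 h 0 min.

Regular 16.95 hours, overtime 0.00 hours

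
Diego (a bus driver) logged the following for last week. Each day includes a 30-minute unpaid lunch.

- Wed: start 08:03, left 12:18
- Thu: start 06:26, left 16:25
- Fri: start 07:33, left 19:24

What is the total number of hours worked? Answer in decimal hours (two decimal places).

Wed: 08:03–12:18 = 4 h 15 min; less 30 min break → 3 h 45 min
Thu: 06:26–16:25 = 9 h 59 min; less 30 min break → 9 h 29 min
Fri: 07:33–19:24 = 11 h 51 min; less 30 min break → 11 h 21 min
Total: 3 h 45 min + 9 h 29 min + 11 h 21 min = 24 h 35 min.

24.58 hours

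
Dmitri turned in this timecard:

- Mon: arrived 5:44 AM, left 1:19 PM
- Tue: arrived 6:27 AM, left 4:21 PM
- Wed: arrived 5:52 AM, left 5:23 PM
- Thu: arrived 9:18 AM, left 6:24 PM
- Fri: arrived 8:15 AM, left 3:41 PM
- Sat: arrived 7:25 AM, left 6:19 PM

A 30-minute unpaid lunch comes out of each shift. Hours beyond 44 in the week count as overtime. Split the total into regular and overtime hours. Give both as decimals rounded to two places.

Regular 44.00 hours, overtime 9.43 hours

Mon: 5:44 AM–1:19 PM = 7 h 35 min; less 30 min break → 7 h 5 min
Tue: 6:27 AM–4:21 PM = 9 h 54 min; less 30 min break → 9 h 24 min
Wed: 5:52 AM–5:23 PM = 11 h 31 min; less 30 min break → 11 h 1 min
Thu: 9:18 AM–6:24 PM = 9 h 6 min; less 30 min break → 8 h 36 min
Fri: 8:15 AM–3:41 PM = 7 h 26 min; less 30 min break → 6 h 56 min
Sat: 7:25 AM–6:19 PM = 10 h 54 min; less 30 min break → 10 h 24 min
Total worked: 53 h 26 min = 53.43 h.
Threshold 44 h → overtime 9 h 26 min, regular 44 h 0 min.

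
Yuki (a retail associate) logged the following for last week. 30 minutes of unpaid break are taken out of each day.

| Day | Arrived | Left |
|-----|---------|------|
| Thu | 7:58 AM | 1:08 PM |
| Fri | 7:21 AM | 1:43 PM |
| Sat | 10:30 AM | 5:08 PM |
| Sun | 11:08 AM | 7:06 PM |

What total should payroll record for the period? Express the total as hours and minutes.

Thu: 7:58 AM–1:08 PM = 5 h 10 min; less 30 min break → 4 h 40 min
Fri: 7:21 AM–1:43 PM = 6 h 22 min; less 30 min break → 5 h 52 min
Sat: 10:30 AM–5:08 PM = 6 h 38 min; less 30 min break → 6 h 8 min
Sun: 11:08 AM–7:06 PM = 7 h 58 min; less 30 min break → 7 h 28 min
Total: 4 h 40 min + 5 h 52 min + 6 h 8 min + 7 h 28 min = 24 h 8 min.

24 h 8 min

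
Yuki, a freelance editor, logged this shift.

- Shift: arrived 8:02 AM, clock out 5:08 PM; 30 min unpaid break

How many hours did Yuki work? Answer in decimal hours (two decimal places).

Shift: 8:02 AM–5:08 PM = 9 h 6 min; less 30 min break → 8 h 36 min

8.60 hours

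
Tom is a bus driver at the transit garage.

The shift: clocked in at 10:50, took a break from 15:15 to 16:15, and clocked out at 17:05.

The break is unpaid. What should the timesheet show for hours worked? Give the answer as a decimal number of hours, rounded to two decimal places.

5.25 hours

The shift: 10:50–17:05 = 6 h 15 min; less 60 min break → 5 h 15 min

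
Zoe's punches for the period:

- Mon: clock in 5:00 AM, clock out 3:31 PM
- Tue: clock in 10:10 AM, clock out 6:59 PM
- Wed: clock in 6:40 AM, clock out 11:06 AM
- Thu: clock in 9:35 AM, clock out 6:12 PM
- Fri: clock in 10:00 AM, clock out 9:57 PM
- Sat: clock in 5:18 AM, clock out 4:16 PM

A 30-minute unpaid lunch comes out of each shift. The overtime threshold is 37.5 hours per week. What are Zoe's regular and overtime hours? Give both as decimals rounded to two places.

Mon: 5:00 AM–3:31 PM = 10 h 31 min; less 30 min break → 10 h 1 min
Tue: 10:10 AM–6:59 PM = 8 h 49 min; less 30 min break → 8 h 19 min
Wed: 6:40 AM–11:06 AM = 4 h 26 min; less 30 min break → 3 h 56 min
Thu: 9:35 AM–6:12 PM = 8 h 37 min; less 30 min break → 8 h 7 min
Fri: 10:00 AM–9:57 PM = 11 h 57 min; less 30 min break → 11 h 27 min
Sat: 5:18 AM–4:16 PM = 10 h 58 min; less 30 min break → 10 h 28 min
Total worked: 52 h 18 min = 52.30 h.
Threshold 37.5 h → overtime 14 h 48 min, regular 37 h 30 min.

Regular 37.50 hours, overtime 14.80 hours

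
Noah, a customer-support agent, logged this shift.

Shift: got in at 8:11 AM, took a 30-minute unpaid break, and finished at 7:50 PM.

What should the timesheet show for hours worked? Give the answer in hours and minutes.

Shift: 8:11 AM–7:50 PM = 11 h 39 min; less 30 min break → 11 h 9 min

11 h 9 min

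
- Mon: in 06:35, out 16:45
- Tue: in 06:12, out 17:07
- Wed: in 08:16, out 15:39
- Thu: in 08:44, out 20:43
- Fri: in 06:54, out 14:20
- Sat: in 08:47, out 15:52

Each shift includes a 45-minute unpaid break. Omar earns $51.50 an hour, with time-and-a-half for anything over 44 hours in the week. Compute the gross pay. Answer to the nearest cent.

Mon: 06:35–16:45 = 10 h 10 min; less 45 min break → 9 h 25 min
Tue: 06:12–17:07 = 10 h 55 min; less 45 min break → 10 h 10 min
Wed: 08:16–15:39 = 7 h 23 min; less 45 min break → 6 h 38 min
Thu: 08:44–20:43 = 11 h 59 min; less 45 min break → 11 h 14 min
Fri: 06:54–14:20 = 7 h 26 min; less 45 min break → 6 h 41 min
Sat: 08:47–15:52 = 7 h 5 min; less 45 min break → 6 h 20 min
Total worked: 50 h 28 min = 3028 min.
Regular 44 h 0 min = 2640 min at $51.50/h; overtime 6 h 28 min = 388 min at $77.25/h.
Pay = (2640 × $51.50 + 388 × $77.25) ÷ 60 = $2765.55.

$2765.55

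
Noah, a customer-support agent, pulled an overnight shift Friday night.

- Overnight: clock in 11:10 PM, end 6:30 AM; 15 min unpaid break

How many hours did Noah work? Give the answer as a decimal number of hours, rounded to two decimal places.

7.08 hours

Overnight: 11:10 PM → midnight = 0 h 50 min; midnight → 6:30 AM = 6 h 30 min; span 7 h 20 min; less 15 min break → 7 h 5 min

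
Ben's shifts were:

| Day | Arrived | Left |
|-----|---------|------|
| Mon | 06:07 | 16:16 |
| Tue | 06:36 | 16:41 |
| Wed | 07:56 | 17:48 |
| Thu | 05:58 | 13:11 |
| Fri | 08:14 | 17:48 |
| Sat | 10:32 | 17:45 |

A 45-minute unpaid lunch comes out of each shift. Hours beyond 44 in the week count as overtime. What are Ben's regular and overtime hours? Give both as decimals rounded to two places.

Mon: 06:07–16:16 = 10 h 9 min; less 45 min break → 9 h 24 min
Tue: 06:36–16:41 = 10 h 5 min; less 45 min break → 9 h 20 min
Wed: 07:56–17:48 = 9 h 52 min; less 45 min break → 9 h 7 min
Thu: 05:58–13:11 = 7 h 13 min; less 45 min break → 6 h 28 min
Fri: 08:14–17:48 = 9 h 34 min; less 45 min break → 8 h 49 min
Sat: 10:32–17:45 = 7 h 13 min; less 45 min break → 6 h 28 min
Total worked: 49 h 36 min = 49.60 h.
Threshold 44 h → overtime 5 h 36 min, regular 44 h 0 min.

Regular 44.00 hours, overtime 5.60 hours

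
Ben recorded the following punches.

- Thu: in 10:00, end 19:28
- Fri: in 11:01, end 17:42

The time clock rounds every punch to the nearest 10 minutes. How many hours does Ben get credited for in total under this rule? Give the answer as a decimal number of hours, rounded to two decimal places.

Thu: in 10:00→10:00, out 19:28→19:30; 9 h 30 min
Fri: in 11:01→11:00, out 17:42→17:40; 6 h 40 min
Total credited: 16 h 10 min.

16.17 hours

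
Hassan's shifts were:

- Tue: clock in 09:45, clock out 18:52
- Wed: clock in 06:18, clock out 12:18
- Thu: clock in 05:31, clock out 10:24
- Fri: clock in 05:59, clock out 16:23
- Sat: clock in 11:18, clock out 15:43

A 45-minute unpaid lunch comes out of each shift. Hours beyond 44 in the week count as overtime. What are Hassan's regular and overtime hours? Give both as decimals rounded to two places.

Regular 31.07 hours, overtime 0.00 hours

Tue: 09:45–18:52 = 9 h 7 min; less 45 min break → 8 h 22 min
Wed: 06:18–12:18 = 6 h 0 min; less 45 min break → 5 h 15 min
Thu: 05:31–10:24 = 4 h 53 min; less 45 min break → 4 h 8 min
Fri: 05:59–16:23 = 10 h 24 min; less 45 min break → 9 h 39 min
Sat: 11:18–15:43 = 4 h 25 min; less 45 min break → 3 h 40 min
Total worked: 31 h 4 min = 31.07 h.
Threshold 44 h → overtime 0 h 0 min, regular 31 h 4 min.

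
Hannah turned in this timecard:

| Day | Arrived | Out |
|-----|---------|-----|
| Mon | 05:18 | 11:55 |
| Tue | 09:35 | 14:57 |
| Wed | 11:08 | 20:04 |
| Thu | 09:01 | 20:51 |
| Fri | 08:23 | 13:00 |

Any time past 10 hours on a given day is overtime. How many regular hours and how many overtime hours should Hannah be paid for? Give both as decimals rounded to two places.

Regular 35.53 hours, overtime 1.83 hours

Mon: 05:18–11:55 = 6 h 37 min
Tue: 09:35–14:57 = 5 h 22 min
Wed: 11:08–20:04 = 8 h 56 min
Thu: 09:01–20:51 = 11 h 50 min
Fri: 08:23–13:00 = 4 h 37 min
Mon reg 6 h 37 min / OT 0 h 0 min; Tue reg 5 h 22 min / OT 0 h 0 min; Wed reg 8 h 56 min / OT 0 h 0 min; Thu reg 10 h 0 min / OT 1 h 50 min; Fri reg 4 h 37 min / OT 0 h 0 min.
Totals: regular 35 h 32 min, overtime 1 h 50 min.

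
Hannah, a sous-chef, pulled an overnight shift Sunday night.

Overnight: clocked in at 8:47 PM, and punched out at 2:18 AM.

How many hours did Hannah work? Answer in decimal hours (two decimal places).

5.52 hours

Overnight: 8:47 PM → midnight = 3 h 13 min; midnight → 2:18 AM = 2 h 18 min; span 5 h 31 min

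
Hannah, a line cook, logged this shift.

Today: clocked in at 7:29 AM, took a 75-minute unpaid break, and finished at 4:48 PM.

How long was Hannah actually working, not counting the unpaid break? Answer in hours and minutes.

8 h 4 min

Today: 7:29 AM–4:48 PM = 9 h 19 min; less 75 min break → 8 h 4 min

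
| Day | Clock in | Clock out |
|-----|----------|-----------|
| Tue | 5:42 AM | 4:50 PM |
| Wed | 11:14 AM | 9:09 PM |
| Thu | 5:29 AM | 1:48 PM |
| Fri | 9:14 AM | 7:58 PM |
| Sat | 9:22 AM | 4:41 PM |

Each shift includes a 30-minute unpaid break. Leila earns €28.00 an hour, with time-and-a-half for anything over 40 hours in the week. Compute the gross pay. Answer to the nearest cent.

Tue: 5:42 AM–4:50 PM = 11 h 8 min; less 30 min break → 10 h 38 min
Wed: 11:14 AM–9:09 PM = 9 h 55 min; less 30 min break → 9 h 25 min
Thu: 5:29 AM–1:48 PM = 8 h 19 min; less 30 min break → 7 h 49 min
Fri: 9:14 AM–7:58 PM = 10 h 44 min; less 30 min break → 10 h 14 min
Sat: 9:22 AM–4:41 PM = 7 h 19 min; less 30 min break → 6 h 49 min
Total worked: 44 h 55 min = 2695 min.
Regular 40 h 0 min = 2400 min at €28.00/h; overtime 4 h 55 min = 295 min at €42.00/h.
Pay = (2400 × €28.00 + 295 × €42.00) ÷ 60 = €1326.50.

€1326.50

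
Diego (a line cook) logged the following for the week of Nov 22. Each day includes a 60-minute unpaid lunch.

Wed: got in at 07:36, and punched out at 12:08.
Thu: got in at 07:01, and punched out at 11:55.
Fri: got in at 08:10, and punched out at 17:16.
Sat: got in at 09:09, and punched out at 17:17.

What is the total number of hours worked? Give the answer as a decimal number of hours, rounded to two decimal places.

Wed: 07:36–12:08 = 4 h 32 min; less 60 min break → 3 h 32 min
Thu: 07:01–11:55 = 4 h 54 min; less 60 min break → 3 h 54 min
Fri: 08:10–17:16 = 9 h 6 min; less 60 min break → 8 h 6 min
Sat: 09:09–17:17 = 8 h 8 min; less 60 min break → 7 h 8 min
Total: 3 h 32 min + 3 h 54 min + 8 h 6 min + 7 h 8 min = 22 h 40 min.

22.67 hours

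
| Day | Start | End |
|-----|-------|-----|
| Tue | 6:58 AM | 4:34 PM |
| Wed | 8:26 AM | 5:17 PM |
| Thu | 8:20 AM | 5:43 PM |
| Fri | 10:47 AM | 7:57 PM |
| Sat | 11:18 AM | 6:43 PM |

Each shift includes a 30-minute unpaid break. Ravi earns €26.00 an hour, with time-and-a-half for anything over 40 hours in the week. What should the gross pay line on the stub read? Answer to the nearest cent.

Tue: 6:58 AM–4:34 PM = 9 h 36 min; less 30 min break → 9 h 6 min
Wed: 8:26 AM–5:17 PM = 8 h 51 min; less 30 min break → 8 h 21 min
Thu: 8:20 AM–5:43 PM = 9 h 23 min; less 30 min break → 8 h 53 min
Fri: 10:47 AM–7:57 PM = 9 h 10 min; less 30 min break → 8 h 40 min
Sat: 11:18 AM–6:43 PM = 7 h 25 min; less 30 min break → 6 h 55 min
Total worked: 41 h 55 min = 2515 min.
Regular 40 h 0 min = 2400 min at €26.00/h; overtime 1 h 55 min = 115 min at €39.00/h.
Pay = (2400 × €26.00 + 115 × €39.00) ÷ 60 = €1114.75.

€1114.75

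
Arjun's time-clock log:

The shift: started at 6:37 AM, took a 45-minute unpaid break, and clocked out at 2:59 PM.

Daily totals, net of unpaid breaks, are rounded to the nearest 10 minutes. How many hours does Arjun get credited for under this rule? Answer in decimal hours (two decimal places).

The shift: 6:37 AM–2:59 PM = 8 h 22 min − 45 min = 7 h 37 min → rounds to 7 h 40 min

7.67 hours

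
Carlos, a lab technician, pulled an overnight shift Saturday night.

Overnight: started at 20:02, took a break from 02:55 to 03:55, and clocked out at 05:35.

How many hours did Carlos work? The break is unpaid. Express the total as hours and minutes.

8 h 33 min

Overnight: 20:02 → midnight = 3 h 58 min; midnight → 05:35 = 5 h 35 min; span 9 h 33 min; less 60 min break → 8 h 33 min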